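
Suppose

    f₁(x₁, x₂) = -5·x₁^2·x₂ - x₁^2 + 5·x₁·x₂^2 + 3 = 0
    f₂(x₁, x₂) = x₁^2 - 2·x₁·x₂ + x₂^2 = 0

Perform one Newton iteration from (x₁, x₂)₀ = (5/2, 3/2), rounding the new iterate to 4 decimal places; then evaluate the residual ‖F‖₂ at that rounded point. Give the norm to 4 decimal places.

5.4820

At (5/2, 3/2): F = (-22.0000, 1.0000).
Jacobian J = [[-10·x₁·x₂ - 2·x₁ + 5·x₂^2, -5·x₁^2 + 10·x₁·x₂], [2·x₁ - 2·x₂, -2·x₁ + 2·x₂]].
At the point, J = [[-31.2500, 6.2500], [2.0000, -2.0000]] (det J = 50.0000).
Solving J·Δ = −F gives Δ = (-0.7550, -0.2550).
Then the next iterate is (x₁, x₂)₁ = (1.7450, 1.2450).
Re-evaluating at (1.7450, 1.2450): F = (-5.476338, 0.2500), so ‖F‖₂ = 5.4820.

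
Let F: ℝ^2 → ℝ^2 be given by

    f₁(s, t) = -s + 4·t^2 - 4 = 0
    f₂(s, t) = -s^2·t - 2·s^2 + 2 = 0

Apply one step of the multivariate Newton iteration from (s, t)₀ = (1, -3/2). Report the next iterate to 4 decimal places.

At (1, -3/2): F = (4.0000, 1.5000).
Jacobian J = [[-1, 8·t], [-2·s·t - 4·s, -s^2]].
At the point, J = [[-1.0000, -12.0000], [-1.0000, -1.0000]] (det J = -11.0000).
Solving J·Δ = −F gives Δ = (1.2727, 0.2273).
Then the next iterate is (s, t)₁ = (2.2727, -1.2727).

(2.2727, -1.2727)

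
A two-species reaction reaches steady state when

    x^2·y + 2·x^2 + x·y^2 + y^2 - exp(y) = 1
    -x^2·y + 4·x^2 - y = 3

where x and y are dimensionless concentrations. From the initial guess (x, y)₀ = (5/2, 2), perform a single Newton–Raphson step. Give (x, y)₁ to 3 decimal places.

(1.448, 1.583)

At (5/2, 2): F = (30.61094, 7.500).
Jacobian J = [[2·x·y + 4·x + y^2, x^2 + 2·x·y + 2·y - exp(y)], [-2·x·y + 8·x, -x^2 - 1]].
At the point, J = [[24.000, 12.86094], [10.000, -7.250]] (det J = -302.60944).
Solving J·Δ = −F gives Δ = (-1.052, -0.417).
Then the next iterate is (x, y)₁ = (1.448, 1.583).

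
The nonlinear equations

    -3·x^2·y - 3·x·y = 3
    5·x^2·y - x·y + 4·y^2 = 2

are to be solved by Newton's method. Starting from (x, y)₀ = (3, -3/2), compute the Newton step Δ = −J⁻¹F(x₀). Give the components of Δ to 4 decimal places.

(-0.7826, 0.7319)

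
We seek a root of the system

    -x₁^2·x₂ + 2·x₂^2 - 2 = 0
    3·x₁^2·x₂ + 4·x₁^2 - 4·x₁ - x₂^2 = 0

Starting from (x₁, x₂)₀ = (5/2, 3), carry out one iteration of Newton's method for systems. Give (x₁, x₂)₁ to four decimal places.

(1.7749, 1.5867)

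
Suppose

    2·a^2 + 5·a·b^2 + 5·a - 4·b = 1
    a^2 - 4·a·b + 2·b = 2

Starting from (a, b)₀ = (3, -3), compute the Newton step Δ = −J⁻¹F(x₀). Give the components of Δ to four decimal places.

(-1.5746, 0.8657)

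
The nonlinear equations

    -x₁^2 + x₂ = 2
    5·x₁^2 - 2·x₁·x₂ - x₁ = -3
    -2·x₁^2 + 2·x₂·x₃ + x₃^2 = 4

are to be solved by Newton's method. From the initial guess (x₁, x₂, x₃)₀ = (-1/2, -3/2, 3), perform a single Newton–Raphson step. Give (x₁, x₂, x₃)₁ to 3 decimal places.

At (-1/2, -3/2, 3): F = (-3.750, 3.250, -4.500).
Jacobian J = [[-2·x₁, 1, 0], [10·x₁ - 2·x₂ - 1, -2·x₁, 0], [-4·x₁, 2·x₃, 2·x₂ + 2·x₃]].
At the point, J = [[1.000, 1.000, 0.000], [-3.000, 1.000, 0.000], [2.000, 6.000, 3.000]] (det J = 12.000).
Solving J·Δ = −F gives Δ = (1.750, 2.000, -3.667).
Then the next iterate is (x₁, x₂, x₃)₁ = (1.250, 0.500, -0.667).

(1.250, 0.500, -0.667)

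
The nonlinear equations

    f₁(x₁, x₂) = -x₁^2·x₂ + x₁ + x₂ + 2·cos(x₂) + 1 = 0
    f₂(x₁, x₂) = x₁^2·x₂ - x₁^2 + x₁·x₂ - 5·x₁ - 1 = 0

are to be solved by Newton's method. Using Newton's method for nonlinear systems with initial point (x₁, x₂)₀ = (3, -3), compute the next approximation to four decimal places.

(-5.3583, -20.2055)

At (3, -3): F = (26.020015, -61.0000).
Jacobian J = [[-2·x₁·x₂ + 1, -x₁^2 - 2·sin(x₂) + 1], [2·x₁·x₂ - 2·x₁ + x₂ - 5, x₁^2 + x₁]].
At the point, J = [[19.0000, -7.717760], [-32.0000, 12.0000]] (det J = -18.968319).
Solving J·Δ = −F gives Δ = (-8.3583, -17.2055).
Then the next iterate is (x₁, x₂)₁ = (-5.3583, -20.2055).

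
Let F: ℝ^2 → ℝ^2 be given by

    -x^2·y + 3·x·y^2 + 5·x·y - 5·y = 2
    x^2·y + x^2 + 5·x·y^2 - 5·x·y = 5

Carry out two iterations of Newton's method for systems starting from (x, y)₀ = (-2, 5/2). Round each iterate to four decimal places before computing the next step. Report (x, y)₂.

(-0.0567, 1.1116)

At (-2, 5/2): F = (-87.0000, -28.5000).
Jacobian J = [[-2·x·y + 3·y^2 + 5·y, -x^2 + 6·x·y + 5·x - 5], [2·x·y + 2·x + 5·y^2 - 5·y, x^2 + 10·x·y - 5·x]].
At the point, J = [[41.2500, -49.0000], [4.7500, -36.0000]] (det J = -1252.2500).
Solving J·Δ = −F gives Δ = (1.3859, -0.6088).
Then the next iterate is (x, y)₁ = (-0.6141, 1.8912).
Round to (-0.6141, 1.8912) and repeat: F = (-24.565376, -9.084810), J = [[22.508684, -15.415934], [4.876215, -8.166240]].
Δ = (0.5574, -0.7796), so (x, y)₂ = (-0.0567, 1.1116).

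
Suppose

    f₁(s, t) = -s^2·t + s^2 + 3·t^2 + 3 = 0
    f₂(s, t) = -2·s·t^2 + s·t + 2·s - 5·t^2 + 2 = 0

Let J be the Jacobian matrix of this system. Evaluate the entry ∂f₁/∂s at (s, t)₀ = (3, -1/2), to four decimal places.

∂f₁/∂s = -2·s·t + 2·s.
At (3, -1/2) this is 9.0000.

9.0000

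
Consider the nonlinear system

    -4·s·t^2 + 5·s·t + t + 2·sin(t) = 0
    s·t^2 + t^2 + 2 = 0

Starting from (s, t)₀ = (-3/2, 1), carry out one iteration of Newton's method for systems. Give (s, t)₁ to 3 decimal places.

At (-3/2, 1): F = (1.18294, 1.500).
Jacobian J = [[-4·t^2 + 5·t, -8·s·t + 5·s + 2·cos(t) + 1], [t^2, 2·s·t + 2·t]].
At the point, J = [[1.000, 6.58060], [1.000, -1.000]] (det J = -7.58060).
Solving J·Δ = −F gives Δ = (-1.458, 0.042).
Then the next iterate is (s, t)₁ = (-2.958, 1.042).

(-2.958, 1.042)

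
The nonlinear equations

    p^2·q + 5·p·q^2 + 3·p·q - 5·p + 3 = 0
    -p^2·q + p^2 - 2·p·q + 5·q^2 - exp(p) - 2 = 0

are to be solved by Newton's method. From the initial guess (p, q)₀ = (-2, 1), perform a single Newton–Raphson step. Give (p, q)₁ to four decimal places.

At (-2, 1): F = (1.0000, 6.864665).
Jacobian J = [[2·p·q + 5·q^2 + 3·q - 5, p^2 + 10·p·q + 3·p], [-2·p·q + 2·p - 2·q - exp(p), -p^2 - 2·p + 10·q]].
At the point, J = [[-1.0000, -22.0000], [-2.135335, 10.0000]] (det J = -56.977376).
Solving J·Δ = −F gives Δ = (2.8261, -0.0830).
Then the next iterate is (p, q)₁ = (0.8261, 0.9170).

(0.8261, 0.9170)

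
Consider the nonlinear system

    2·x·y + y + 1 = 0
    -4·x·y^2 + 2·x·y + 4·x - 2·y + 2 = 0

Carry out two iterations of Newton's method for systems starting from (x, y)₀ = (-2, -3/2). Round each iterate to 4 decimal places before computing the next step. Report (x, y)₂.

(-0.0634, -0.5701)

At (-2, -3/2): F = (5.5000, 21.0000).
Jacobian J = [[2·y, 2·x + 1], [-4·y^2 + 2·y + 4, -8·x·y + 2·x - 2]].
At the point, J = [[-3.0000, -3.0000], [-8.0000, -30.0000]] (det J = 66.0000).
Solving J·Δ = −F gives Δ = (1.5455, 0.2879).
Then the next iterate is (x, y)₁ = (-0.4545, -1.2121).
Round to (-0.4545, -1.2121) and repeat: F = (0.889699, 6.378980), J = [[-2.4242, 0.0910], [-4.300946, -7.316196]].
Δ = (0.3911, 0.6420), so (x, y)₂ = (-0.0634, -0.5701).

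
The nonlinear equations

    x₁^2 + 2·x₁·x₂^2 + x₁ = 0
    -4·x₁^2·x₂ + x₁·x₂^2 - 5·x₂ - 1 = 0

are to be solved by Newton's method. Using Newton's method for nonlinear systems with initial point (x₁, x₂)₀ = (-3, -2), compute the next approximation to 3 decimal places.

At (-3, -2): F = (-18.000, 69.000).
Jacobian J = [[2·x₁ + 2·x₂^2 + 1, 4·x₁·x₂], [-8·x₁·x₂ + x₂^2, -4·x₁^2 + 2·x₁·x₂ - 5]].
At the point, J = [[3.000, 24.000], [-44.000, -29.000]] (det J = 969.000).
Solving J·Δ = −F gives Δ = (1.170, 0.604).
Then the next iterate is (x₁, x₂)₁ = (-1.830, -1.396).

(-1.830, -1.396)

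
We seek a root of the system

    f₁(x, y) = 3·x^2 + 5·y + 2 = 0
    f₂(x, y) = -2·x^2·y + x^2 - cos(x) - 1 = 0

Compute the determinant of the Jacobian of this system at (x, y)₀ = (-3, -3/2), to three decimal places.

J = [[6·x, 5], [-4·x·y + 2·x + sin(x), -2·x^2]].
At the point, J = [[-18.000, 5.000], [-24.14112, -18.000]].
det J = 444.706.

444.706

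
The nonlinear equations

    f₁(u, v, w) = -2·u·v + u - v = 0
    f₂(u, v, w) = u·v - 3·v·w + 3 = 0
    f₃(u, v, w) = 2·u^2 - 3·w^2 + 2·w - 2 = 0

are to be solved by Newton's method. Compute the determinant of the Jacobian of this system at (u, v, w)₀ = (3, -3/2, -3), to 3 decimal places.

J = [[-2·v + 1, -2·u - 1, 0], [v, u - 3·w, -3·v], [4·u, 0, -6·w + 2]].
At the point, J = [[4.000, -7.000, 0.000], [-1.500, 12.000, 4.500], [12.000, 0.000, 20.000]].
det J = 372.000.

372.000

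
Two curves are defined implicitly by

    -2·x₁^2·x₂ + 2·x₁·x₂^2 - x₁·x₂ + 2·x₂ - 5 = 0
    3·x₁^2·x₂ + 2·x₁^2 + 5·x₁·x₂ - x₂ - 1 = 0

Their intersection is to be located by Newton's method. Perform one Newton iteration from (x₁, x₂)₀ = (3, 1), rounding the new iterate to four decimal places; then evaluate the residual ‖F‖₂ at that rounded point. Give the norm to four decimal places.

At (3, 1): F = (-18.0000, 58.0000).
Jacobian J = [[-4·x₁·x₂ + 2·x₂^2 - x₂, -2·x₁^2 + 4·x₁·x₂ - x₁ + 2], [6·x₁·x₂ + 4·x₁ + 5·x₂, 3·x₁^2 + 5·x₁ - 1]].
At the point, J = [[-11.0000, -7.0000], [35.0000, 41.0000]] (det J = -206.0000).
Solving J·Δ = −F gives Δ = (-1.6117, -0.0388).
Then the next iterate is (x₁, x₂)₁ = (1.3883, 0.9612).
Re-evaluating at (1.3883, 0.9612): F = (-5.551907, 14.123508), so ‖F‖₂ = 15.1755.

15.1755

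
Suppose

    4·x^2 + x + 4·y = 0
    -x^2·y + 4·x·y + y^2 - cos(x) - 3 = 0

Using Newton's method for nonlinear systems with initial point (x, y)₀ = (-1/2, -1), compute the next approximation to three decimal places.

(-1.001, -0.501)

At (-1/2, -1): F = (-3.500, -0.62758).
Jacobian J = [[8·x + 1, 4], [-2·x·y + 4·y + sin(x), -x^2 + 4·x + 2·y]].
At the point, J = [[-3.000, 4.000], [-5.47943, -4.250]] (det J = 34.66770).
Solving J·Δ = −F gives Δ = (-0.501, 0.499).
Then the next iterate is (x, y)₁ = (-1.001, -0.501).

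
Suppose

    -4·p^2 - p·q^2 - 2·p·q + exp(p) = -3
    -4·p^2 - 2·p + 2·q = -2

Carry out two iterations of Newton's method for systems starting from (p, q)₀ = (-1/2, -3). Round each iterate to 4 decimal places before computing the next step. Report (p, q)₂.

At (-1/2, -3): F = (4.106531, -4.0000).
Jacobian J = [[-8·p - q^2 - 2·q + exp(p), -2·p·q - 2·p], [-8·p - 2, 2]].
At the point, J = [[1.606531, -2.0000], [2.0000, 2.0000]] (det J = 7.213061).
Solving J·Δ = −F gives Δ = (-0.0295, 2.0295).
Then the next iterate is (p, q)₁ = (-0.5295, -0.9705).
Round to (-0.5295, -0.9705) and repeat: F = (1.938379, -0.003481), J = [[5.824029, 0.031241], [2.2360, 2.0000]].
Δ = (-0.3348, 0.3761), so (p, q)₂ = (-0.8643, -0.5944).

(-0.8643, -0.5944)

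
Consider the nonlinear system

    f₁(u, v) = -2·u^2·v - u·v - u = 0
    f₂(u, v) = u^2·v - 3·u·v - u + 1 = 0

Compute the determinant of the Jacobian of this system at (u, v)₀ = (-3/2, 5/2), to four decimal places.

J = [[-4·u·v - v - 1, -2·u^2 - u], [2·u·v - 3·v - 1, u^2 - 3·u]].
At the point, J = [[11.5000, -3.0000], [-16.0000, 6.7500]].
det J = 29.6250.

29.6250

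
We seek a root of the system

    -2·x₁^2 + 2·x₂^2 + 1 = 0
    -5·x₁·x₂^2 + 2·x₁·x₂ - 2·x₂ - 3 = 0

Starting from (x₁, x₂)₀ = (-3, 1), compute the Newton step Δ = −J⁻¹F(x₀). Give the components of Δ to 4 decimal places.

At (-3, 1): F = (-15.0000, 4.0000).
Jacobian J = [[-4·x₁, 4·x₂], [-5·x₂^2 + 2·x₂, -10·x₁·x₂ + 2·x₁ - 2]].
At the point, J = [[12.0000, 4.0000], [-3.0000, 22.0000]] (det J = 276.0000).
Solving J·Δ = −F gives Δ = (1.2536, -0.0109).

(1.2536, -0.0109)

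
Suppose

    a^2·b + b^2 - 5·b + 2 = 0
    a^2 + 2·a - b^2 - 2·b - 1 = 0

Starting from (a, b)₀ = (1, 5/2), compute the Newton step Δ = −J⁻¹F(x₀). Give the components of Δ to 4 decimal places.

At (1, 5/2): F = (-1.7500, -9.2500).
Jacobian J = [[2·a·b, a^2 + 2·b - 5], [2·a + 2, -2·b - 2]].
At the point, J = [[5.0000, 1.0000], [4.0000, -7.0000]] (det J = -39.0000).
Solving J·Δ = −F gives Δ = (0.5513, -1.0064).

(0.5513, -1.0064)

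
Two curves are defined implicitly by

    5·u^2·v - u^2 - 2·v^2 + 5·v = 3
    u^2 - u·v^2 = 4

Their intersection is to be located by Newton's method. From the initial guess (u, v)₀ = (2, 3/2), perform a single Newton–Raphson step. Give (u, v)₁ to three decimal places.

(1.627, 0.641)

At (2, 3/2): F = (26.000, -4.500).
Jacobian J = [[10·u·v - 2·u, 5·u^2 - 4·v + 5], [2·u - v^2, -2·u·v]].
At the point, J = [[26.000, 19.000], [1.750, -6.000]] (det J = -189.250).
Solving J·Δ = −F gives Δ = (-0.373, -0.859).
Then the next iterate is (u, v)₁ = (1.627, 0.641).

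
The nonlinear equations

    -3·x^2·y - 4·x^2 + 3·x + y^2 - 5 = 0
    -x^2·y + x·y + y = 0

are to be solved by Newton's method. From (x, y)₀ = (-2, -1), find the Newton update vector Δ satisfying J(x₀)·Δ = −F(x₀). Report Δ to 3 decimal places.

At (-2, -1): F = (-14.000, 5.000).
Jacobian J = [[-6·x·y - 8·x + 3, -3·x^2 + 2·y], [-2·x·y + y, -x^2 + x + 1]].
At the point, J = [[7.000, -14.000], [-5.000, -5.000]] (det J = -105.000).
Solving J·Δ = −F gives Δ = (1.333, -0.333).

(1.333, -0.333)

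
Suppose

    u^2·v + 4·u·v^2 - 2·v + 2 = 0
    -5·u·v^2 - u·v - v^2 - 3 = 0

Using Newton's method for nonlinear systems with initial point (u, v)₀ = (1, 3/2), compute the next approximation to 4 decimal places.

(1.1994, 0.4188)

At (1, 3/2): F = (9.5000, -18.0000).
Jacobian J = [[2·u·v + 4·v^2, u^2 + 8·u·v - 2], [-5·v^2 - v, -10·u·v - u - 2·v]].
At the point, J = [[12.0000, 11.0000], [-12.7500, -19.0000]] (det J = -87.7500).
Solving J·Δ = −F gives Δ = (0.1994, -1.0812).
Then the next iterate is (u, v)₁ = (1.1994, 0.4188).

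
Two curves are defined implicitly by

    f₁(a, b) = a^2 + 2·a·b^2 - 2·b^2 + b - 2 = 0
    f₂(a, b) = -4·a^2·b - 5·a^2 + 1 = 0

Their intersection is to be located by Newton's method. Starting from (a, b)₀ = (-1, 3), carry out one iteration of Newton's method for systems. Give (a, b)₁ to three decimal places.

(-0.677, 1.747)

At (-1, 3): F = (-34.000, -16.000).
Jacobian J = [[2·a + 2·b^2, 4·a·b - 4·b + 1], [-8·a·b - 10·a, -4·a^2]].
At the point, J = [[16.000, -23.000], [34.000, -4.000]] (det J = 718.000).
Solving J·Δ = −F gives Δ = (0.323, -1.253).
Then the next iterate is (a, b)₁ = (-0.677, 1.747).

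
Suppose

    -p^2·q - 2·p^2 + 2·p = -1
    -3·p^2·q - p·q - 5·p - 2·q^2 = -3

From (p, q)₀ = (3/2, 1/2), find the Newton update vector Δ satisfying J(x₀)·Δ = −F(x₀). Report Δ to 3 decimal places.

At (3/2, 1/2): F = (-1.625, -9.125).
Jacobian J = [[-2·p·q - 4·p + 2, -p^2], [-6·p·q - q - 5, -3·p^2 - p - 4·q]].
At the point, J = [[-5.500, -2.250], [-10.000, -10.250]] (det J = 33.875).
Solving J·Δ = −F gives Δ = (0.114, -1.002).

(0.114, -1.002)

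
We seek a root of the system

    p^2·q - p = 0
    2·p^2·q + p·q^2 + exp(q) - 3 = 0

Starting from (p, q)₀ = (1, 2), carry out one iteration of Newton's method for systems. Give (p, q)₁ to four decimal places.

(0.9645, 1.1065)

At (1, 2): F = (1.0000, 12.389056).
Jacobian J = [[2·p·q - 1, p^2], [4·p·q + q^2, 2·p^2 + 2·p·q + exp(q)]].
At the point, J = [[3.0000, 1.0000], [12.0000, 13.389056]] (det J = 28.167168).
Solving J·Δ = −F gives Δ = (-0.0355, -0.8935).
Then the next iterate is (p, q)₁ = (0.9645, 1.1065).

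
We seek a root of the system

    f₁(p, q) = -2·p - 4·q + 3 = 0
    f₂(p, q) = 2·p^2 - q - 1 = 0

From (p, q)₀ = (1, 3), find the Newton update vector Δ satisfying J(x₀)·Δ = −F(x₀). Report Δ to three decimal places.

(-0.167, -2.667)

At (1, 3): F = (-11.000, -2.000).
Jacobian J = [[-2, -4], [4·p, -1]].
At the point, J = [[-2.000, -4.000], [4.000, -1.000]] (det J = 18.000).
Solving J·Δ = −F gives Δ = (-0.167, -2.667).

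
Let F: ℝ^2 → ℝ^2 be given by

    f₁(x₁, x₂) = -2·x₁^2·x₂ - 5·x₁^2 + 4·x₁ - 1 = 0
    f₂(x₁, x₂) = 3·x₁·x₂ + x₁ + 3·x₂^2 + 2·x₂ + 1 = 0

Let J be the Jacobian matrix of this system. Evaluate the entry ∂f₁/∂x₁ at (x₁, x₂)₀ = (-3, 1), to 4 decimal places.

∂f₁/∂x₁ = -4·x₁·x₂ - 10·x₁ + 4.
At (-3, 1) this is 46.0000.

46.0000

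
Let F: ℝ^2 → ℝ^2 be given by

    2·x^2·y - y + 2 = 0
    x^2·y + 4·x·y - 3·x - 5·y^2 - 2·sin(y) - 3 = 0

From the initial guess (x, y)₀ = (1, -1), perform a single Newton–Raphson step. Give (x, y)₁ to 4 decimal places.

(1.6049, 0.4197)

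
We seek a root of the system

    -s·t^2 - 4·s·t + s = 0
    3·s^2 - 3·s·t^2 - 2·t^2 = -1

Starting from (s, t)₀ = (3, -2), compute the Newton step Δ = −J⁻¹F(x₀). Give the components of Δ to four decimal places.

(-3.0000, 0.7727)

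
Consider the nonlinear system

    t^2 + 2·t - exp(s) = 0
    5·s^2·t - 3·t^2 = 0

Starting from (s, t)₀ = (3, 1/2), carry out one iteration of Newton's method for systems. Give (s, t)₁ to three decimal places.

(2.036, 0.326)

At (3, 1/2): F = (-18.83554, 21.750).
Jacobian J = [[-exp(s), 2·t + 2], [10·s·t, 5·s^2 - 6·t]].
At the point, J = [[-20.08554, 3.000], [15.000, 42.000]] (det J = -888.59255).
Solving J·Δ = −F gives Δ = (-0.964, -0.174).
Then the next iterate is (s, t)₁ = (2.036, 0.326).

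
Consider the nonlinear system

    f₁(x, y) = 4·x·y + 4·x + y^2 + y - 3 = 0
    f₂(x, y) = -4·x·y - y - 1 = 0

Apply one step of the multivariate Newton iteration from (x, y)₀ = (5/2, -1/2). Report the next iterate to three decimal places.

At (5/2, -1/2): F = (1.750, 4.500).
Jacobian J = [[4·y + 4, 4·x + 2·y + 1], [-4·y, -4·x - 1]].
At the point, J = [[2.000, 10.000], [2.000, -11.000]] (det J = -42.000).
Solving J·Δ = −F gives Δ = (-1.530, 0.131).
Then the next iterate is (x, y)₁ = (0.970, -0.369).

(0.970, -0.369)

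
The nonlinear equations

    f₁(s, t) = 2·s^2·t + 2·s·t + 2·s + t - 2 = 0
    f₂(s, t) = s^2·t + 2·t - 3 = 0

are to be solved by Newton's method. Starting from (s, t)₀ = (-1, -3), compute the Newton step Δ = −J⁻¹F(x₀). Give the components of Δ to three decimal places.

At (-1, -3): F = (-7.000, -12.000).
Jacobian J = [[4·s·t + 2·t + 2, 2·s^2 + 2·s + 1], [2·s·t, s^2 + 2]].
At the point, J = [[8.000, 1.000], [6.000, 3.000]] (det J = 18.000).
Solving J·Δ = −F gives Δ = (0.500, 3.000).

(0.500, 3.000)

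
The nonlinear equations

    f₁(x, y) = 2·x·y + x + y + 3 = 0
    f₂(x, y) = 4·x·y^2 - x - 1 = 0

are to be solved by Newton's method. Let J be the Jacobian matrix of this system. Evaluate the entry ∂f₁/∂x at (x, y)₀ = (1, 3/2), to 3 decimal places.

4.000

∂f₁/∂x = 2·y + 1.
At (1, 3/2) this is 4.000.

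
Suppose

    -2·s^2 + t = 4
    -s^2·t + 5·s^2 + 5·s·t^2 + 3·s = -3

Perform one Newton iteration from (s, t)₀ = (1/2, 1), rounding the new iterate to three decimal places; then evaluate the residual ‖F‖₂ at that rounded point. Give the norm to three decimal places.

At (1/2, 1): F = (-3.500, 8.000).
Jacobian J = [[-4·s, 1], [-2·s·t + 10·s + 5·t^2 + 3, -s^2 + 10·s·t]].
At the point, J = [[-2.000, 1.000], [12.000, 4.750]] (det J = -21.500).
Solving J·Δ = −F gives Δ = (-1.145, 1.209).
Then the next iterate is (s, t)₁ = (-0.645, 2.209).
Re-evaluating at (-0.645, 2.209): F = (-2.62305, -13.51085), so ‖F‖₂ = 13.763.

13.763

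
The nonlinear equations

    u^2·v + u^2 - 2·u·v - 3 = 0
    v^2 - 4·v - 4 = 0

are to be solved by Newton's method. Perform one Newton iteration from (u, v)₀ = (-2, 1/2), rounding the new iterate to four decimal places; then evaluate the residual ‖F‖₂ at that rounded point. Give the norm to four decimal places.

At (-2, 1/2): F = (5.0000, -5.7500).
Jacobian J = [[2·u·v + 2·u - 2·v, u^2 - 2·u], [0, 2·v - 4]].
At the point, J = [[-7.0000, 8.0000], [0.0000, -3.0000]] (det J = 21.0000).
Solving J·Δ = −F gives Δ = (-1.4762, -1.9167).
Then the next iterate is (u, v)₁ = (-3.4762, -1.4167).
Re-evaluating at (-3.4762, -1.4167): F = (-17.884854, 3.673839), so ‖F‖₂ = 18.2583.

18.2583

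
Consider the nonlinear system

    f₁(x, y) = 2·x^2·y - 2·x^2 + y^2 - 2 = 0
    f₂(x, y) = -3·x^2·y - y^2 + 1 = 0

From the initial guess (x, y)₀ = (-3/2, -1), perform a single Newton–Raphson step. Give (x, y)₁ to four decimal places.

At (-3/2, -1): F = (-10.0000, 6.7500).
Jacobian J = [[4·x·y - 4·x, 2·x^2 + 2·y], [-6·x·y, -3·x^2 - 2·y]].
At the point, J = [[12.0000, 2.5000], [-9.0000, -4.7500]] (det J = -34.5000).
Solving J·Δ = −F gives Δ = (0.8877, -0.2609).
Then the next iterate is (x, y)₁ = (-0.6123, -1.2609).

(-0.6123, -1.2609)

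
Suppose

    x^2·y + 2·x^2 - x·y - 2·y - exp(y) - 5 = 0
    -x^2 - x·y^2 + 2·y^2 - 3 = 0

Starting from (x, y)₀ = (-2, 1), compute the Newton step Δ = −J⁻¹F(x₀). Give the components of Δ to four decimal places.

At (-2, 1): F = (4.281718, -3.0000).
Jacobian J = [[2·x·y + 4·x - y, x^2 - x - exp(y) - 2], [-2·x - y^2, -2·x·y + 4·y]].
At the point, J = [[-13.0000, 1.281718], [3.0000, 8.0000]] (det J = -107.845155).
Solving J·Δ = −F gives Δ = (0.3533, 0.2425).

(0.3533, 0.2425)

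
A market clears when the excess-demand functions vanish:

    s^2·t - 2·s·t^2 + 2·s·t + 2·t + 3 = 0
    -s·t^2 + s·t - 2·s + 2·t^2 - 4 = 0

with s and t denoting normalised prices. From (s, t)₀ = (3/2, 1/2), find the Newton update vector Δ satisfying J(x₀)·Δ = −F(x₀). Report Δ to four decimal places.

(-3.3033, 0.1721)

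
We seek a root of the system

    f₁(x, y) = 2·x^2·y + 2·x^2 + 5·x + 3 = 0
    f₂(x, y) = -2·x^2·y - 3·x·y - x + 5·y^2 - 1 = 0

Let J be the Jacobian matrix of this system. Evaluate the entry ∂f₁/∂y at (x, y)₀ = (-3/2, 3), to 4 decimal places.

∂f₁/∂y = 2·x^2.
At (-3/2, 3) this is 4.5000.

4.5000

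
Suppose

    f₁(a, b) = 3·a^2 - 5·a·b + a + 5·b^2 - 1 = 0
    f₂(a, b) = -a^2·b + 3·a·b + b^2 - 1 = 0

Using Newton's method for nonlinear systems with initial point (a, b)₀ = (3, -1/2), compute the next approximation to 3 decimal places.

At (3, -1/2): F = (37.750, -0.750).
Jacobian J = [[6·a - 5·b + 1, -5·a + 10·b], [-2·a·b + 3·b, -a^2 + 3·a + 2·b]].
At the point, J = [[21.500, -20.000], [1.500, -1.000]] (det J = 8.500).
Solving J·Δ = −F gives Δ = (6.206, 8.559).
Then the next iterate is (a, b)₁ = (9.206, 8.059).

(9.206, 8.059)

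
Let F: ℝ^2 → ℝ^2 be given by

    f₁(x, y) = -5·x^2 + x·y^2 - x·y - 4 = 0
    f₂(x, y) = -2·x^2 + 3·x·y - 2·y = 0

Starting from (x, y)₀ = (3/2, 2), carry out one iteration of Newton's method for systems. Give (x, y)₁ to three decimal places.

At (3/2, 2): F = (-12.250, 0.500).
Jacobian J = [[-10·x + y^2 - y, 2·x·y - x], [-4·x + 3·y, 3·x - 2]].
At the point, J = [[-13.000, 4.500], [0.000, 2.500]] (det J = -32.500).
Solving J·Δ = −F gives Δ = (-1.012, -0.200).
Then the next iterate is (x, y)₁ = (0.488, 1.800).

(0.488, 1.800)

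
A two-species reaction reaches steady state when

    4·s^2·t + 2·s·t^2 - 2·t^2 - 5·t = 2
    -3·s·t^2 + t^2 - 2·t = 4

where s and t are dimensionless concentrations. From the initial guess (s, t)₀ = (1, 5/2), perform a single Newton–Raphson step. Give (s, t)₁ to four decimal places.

(1.0795, 0.5841)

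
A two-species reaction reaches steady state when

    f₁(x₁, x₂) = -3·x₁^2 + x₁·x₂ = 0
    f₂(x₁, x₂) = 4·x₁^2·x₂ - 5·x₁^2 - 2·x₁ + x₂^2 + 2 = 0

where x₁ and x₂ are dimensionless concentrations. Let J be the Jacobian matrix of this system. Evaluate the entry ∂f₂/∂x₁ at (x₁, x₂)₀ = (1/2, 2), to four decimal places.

∂f₂/∂x₁ = 8·x₁·x₂ - 10·x₁ - 2.
At (1/2, 2) this is 1.0000.

1.0000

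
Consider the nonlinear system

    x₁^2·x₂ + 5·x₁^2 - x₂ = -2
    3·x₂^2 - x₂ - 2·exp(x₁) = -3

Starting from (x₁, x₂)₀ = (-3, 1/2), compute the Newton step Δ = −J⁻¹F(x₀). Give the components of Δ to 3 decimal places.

(1.178, -1.517)

At (-3, 1/2): F = (51.000, 3.15043).
Jacobian J = [[2·x₁·x₂ + 10·x₁, x₁^2 - 1], [-2·exp(x₁), 6·x₂ - 1]].
At the point, J = [[-33.000, 8.000], [-0.09957, 2.000]] (det J = -65.20341).
Solving J·Δ = −F gives Δ = (1.178, -1.517).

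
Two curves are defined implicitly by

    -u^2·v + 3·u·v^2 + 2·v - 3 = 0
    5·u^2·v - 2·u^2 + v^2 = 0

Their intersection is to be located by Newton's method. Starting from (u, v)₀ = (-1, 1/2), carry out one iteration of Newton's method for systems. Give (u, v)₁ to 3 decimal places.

(1.118, 0.728)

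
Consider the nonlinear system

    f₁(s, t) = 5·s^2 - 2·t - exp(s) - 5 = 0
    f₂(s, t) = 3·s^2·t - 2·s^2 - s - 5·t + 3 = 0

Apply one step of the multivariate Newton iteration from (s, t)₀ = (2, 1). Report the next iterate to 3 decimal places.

At (2, 1): F = (5.61094, 0.000).
Jacobian J = [[10·s - exp(s), -2], [6·s·t - 4·s - 1, 3·s^2 - 5]].
At the point, J = [[12.61094, -2.000], [3.000, 7.000]] (det J = 94.27661).
Solving J·Δ = −F gives Δ = (-0.417, 0.179).
Then the next iterate is (s, t)₁ = (1.583, 1.179).

(1.583, 1.179)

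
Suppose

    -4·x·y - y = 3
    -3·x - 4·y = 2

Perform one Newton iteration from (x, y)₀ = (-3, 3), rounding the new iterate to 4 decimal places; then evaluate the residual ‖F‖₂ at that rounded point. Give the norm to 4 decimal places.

5.9437

At (-3, 3): F = (30.0000, -5.0000).
Jacobian J = [[-4·y, -4·x - 1], [-3, -4]].
At the point, J = [[-12.0000, 11.0000], [-3.0000, -4.0000]] (det J = 81.0000).
Solving J·Δ = −F gives Δ = (0.8025, -1.8519).
Then the next iterate is (x, y)₁ = (-2.1975, 1.1481).
Re-evaluating at (-2.1975, 1.1481): F = (5.943699, 0.0001), so ‖F‖₂ = 5.9437.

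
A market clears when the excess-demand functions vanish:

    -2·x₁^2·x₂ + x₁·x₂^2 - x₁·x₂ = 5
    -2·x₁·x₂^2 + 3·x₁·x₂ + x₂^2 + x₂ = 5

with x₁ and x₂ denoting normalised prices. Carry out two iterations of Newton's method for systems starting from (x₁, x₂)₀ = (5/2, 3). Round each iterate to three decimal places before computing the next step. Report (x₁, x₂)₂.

(0.551, 2.999)

At (5/2, 3): F = (-27.500, -15.500).
Jacobian J = [[-4·x₁·x₂ + x₂^2 - x₂, -2·x₁^2 + 2·x₁·x₂ - x₁], [-2·x₂^2 + 3·x₂, -4·x₁·x₂ + 3·x₁ + 2·x₂ + 1]].
At the point, J = [[-24.000, 0.000], [-9.000, -15.500]] (det J = 372.000).
Solving J·Δ = −F gives Δ = (-1.146, -0.335).
Then the next iterate is (x₁, x₂)₁ = (1.354, 2.665).
Round to (1.354, 2.665) and repeat: F = (-8.76357, -3.64037), J = [[-9.99641, 2.19619], [-6.20945, -4.04164]].
Δ = (-0.803, 0.334), so (x₁, x₂)₂ = (0.551, 2.999).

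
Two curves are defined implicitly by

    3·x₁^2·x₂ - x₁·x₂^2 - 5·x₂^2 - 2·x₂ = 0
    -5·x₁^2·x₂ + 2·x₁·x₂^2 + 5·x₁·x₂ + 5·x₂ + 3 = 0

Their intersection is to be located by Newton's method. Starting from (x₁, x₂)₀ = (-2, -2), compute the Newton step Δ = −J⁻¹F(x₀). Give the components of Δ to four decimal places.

At (-2, -2): F = (-32.0000, 37.0000).
Jacobian J = [[6·x₁·x₂ - x₂^2, 3·x₁^2 - 2·x₁·x₂ - 10·x₂ - 2], [-10·x₁·x₂ + 2·x₂^2 + 5·x₂, -5·x₁^2 + 4·x₁·x₂ + 5·x₁ + 5]].
At the point, J = [[20.0000, 22.0000], [-42.0000, -9.0000]] (det J = 744.0000).
Solving J·Δ = −F gives Δ = (0.7070, 0.8118).

(0.7070, 0.8118)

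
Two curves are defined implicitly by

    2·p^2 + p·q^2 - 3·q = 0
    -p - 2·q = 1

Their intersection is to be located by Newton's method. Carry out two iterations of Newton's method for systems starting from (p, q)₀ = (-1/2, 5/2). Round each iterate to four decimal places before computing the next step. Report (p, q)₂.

(-0.4015, -0.2992)

At (-1/2, 5/2): F = (-10.1250, -5.5000).
Jacobian J = [[4·p + q^2, 2·p·q - 3], [-1, -2]].
At the point, J = [[4.2500, -5.5000], [-1.0000, -2.0000]] (det J = -14.0000).
Solving J·Δ = −F gives Δ = (-0.7143, -2.3929).
Then the next iterate is (p, q)₁ = (-1.2143, 0.1071).
Round to (-1.2143, 0.1071) and repeat: F = (2.613820, 0.0001), J = [[-4.845730, -3.260103], [-1.0000, -2.0000]].
Δ = (0.8128, -0.4063), so (p, q)₂ = (-0.4015, -0.2992).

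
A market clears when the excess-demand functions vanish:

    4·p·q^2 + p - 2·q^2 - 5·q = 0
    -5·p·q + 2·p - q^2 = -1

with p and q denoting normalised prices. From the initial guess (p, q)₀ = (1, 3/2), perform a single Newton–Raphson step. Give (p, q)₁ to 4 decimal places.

At (1, 3/2): F = (-2.0000, -6.7500).
Jacobian J = [[4·q^2 + 1, 8·p·q - 4·q - 5], [-5·q + 2, -5·p - 2·q]].
At the point, J = [[10.0000, 1.0000], [-5.5000, -8.0000]] (det J = -74.5000).
Solving J·Δ = −F gives Δ = (0.3054, -1.0537).
Then the next iterate is (p, q)₁ = (1.3054, 0.4463).

(1.3054, 0.4463)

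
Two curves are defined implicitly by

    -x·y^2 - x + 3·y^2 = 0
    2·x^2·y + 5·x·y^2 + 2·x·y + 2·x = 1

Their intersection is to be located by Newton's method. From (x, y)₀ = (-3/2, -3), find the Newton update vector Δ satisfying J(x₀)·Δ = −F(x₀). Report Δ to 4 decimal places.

At (-3/2, -3): F = (42.0000, -76.0000).
Jacobian J = [[-y^2 - 1, -2·x·y + 6·y], [4·x·y + 5·y^2 + 2·y + 2, 2·x^2 + 10·x·y + 2·x]].
At the point, J = [[-10.0000, -27.0000], [59.0000, 46.5000]] (det J = 1128.0000).
Solving J·Δ = −F gives Δ = (0.0878, 1.5230).

(0.0878, 1.5230)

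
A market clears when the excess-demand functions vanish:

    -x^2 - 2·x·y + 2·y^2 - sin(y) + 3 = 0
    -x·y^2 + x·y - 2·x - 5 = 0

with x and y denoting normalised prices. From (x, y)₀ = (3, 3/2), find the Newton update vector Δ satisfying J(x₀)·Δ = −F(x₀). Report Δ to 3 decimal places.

(-1.265, -1.629)

At (3, 3/2): F = (-11.49749, -13.250).
Jacobian J = [[-2·x - 2·y, -2·x + 4·y - cos(y)], [-y^2 + y - 2, -2·x·y + x]].
At the point, J = [[-9.000, -0.07074], [-2.750, -6.000]] (det J = 53.80547).
Solving J·Δ = −F gives Δ = (-1.265, -1.629).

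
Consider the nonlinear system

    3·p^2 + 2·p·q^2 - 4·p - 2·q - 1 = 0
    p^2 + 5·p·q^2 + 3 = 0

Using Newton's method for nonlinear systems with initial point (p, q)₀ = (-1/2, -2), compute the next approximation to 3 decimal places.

At (-1/2, -2): F = (1.750, -6.750).
Jacobian J = [[6·p + 2·q^2 - 4, 4·p·q - 2], [2·p + 5·q^2, 10·p·q]].
At the point, J = [[1.000, 2.000], [19.000, 10.000]] (det J = -28.000).
Solving J·Δ = −F gives Δ = (1.107, -1.429).
Then the next iterate is (p, q)₁ = (0.607, -3.429).

(0.607, -3.429)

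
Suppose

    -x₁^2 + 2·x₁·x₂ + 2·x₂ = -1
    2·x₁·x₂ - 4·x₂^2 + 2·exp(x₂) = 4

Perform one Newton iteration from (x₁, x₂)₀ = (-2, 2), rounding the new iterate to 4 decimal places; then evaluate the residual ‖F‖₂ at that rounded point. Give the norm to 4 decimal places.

At (-2, 2): F = (-7.0000, -13.221888).
Jacobian J = [[-2·x₁ + 2·x₂, 2·x₁ + 2], [2·x₂, 2·x₁ - 8·x₂ + 2·exp(x₂)]].
At the point, J = [[8.0000, -2.0000], [4.0000, -5.221888]] (det J = -33.775102).
Solving J·Δ = −F gives Δ = (0.2993, -2.3027).
Then the next iterate is (x₁, x₂)₁ = (-1.7007, -0.3027).
Re-evaluating at (-1.7007, -0.3027): F = (-1.468177, -1.859264), so ‖F‖₂ = 2.3691.

2.3691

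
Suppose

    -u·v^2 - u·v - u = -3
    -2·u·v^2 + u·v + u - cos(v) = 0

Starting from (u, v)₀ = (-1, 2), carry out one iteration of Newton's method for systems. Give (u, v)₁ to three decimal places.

(0.713, 2.398)

At (-1, 2): F = (10.000, 5.41615).
Jacobian J = [[-v^2 - v - 1, -2·u·v - u], [-2·v^2 + v + 1, -4·u·v + u + sin(v)]].
At the point, J = [[-7.000, 5.000], [-5.000, 7.90930]] (det J = -30.36508).
Solving J·Δ = −F gives Δ = (1.713, 0.398).
Then the next iterate is (u, v)₁ = (0.713, 2.398).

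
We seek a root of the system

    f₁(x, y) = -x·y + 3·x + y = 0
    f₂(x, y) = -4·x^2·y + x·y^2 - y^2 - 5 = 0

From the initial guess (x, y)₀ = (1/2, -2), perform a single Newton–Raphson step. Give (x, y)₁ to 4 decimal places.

At (1/2, -2): F = (0.5000, -5.0000).
Jacobian J = [[-y + 3, -x + 1], [-8·x·y + y^2, -4·x^2 + 2·x·y - 2·y]].
At the point, J = [[5.0000, 0.5000], [12.0000, 1.0000]] (det J = -1.0000).
Solving J·Δ = −F gives Δ = (3.0000, -31.0000).
Then the next iterate is (x, y)₁ = (3.5000, -33.0000).

(3.5000, -33.0000)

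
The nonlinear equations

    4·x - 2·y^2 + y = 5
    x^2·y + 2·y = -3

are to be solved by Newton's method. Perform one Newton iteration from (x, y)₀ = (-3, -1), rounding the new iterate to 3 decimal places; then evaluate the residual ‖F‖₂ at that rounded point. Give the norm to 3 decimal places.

At (-3, -1): F = (-20.000, -8.000).
Jacobian J = [[4, -4·y + 1], [2·x·y, x^2 + 2]].
At the point, J = [[4.000, 5.000], [6.000, 11.000]] (det J = 14.000).
Solving J·Δ = −F gives Δ = (12.857, -6.286).
Then the next iterate is (x, y)₁ = (9.857, -7.286).
Re-evaluating at (9.857, -7.286): F = (-79.02959, -719.48303), so ‖F‖₂ = 723.810.

723.810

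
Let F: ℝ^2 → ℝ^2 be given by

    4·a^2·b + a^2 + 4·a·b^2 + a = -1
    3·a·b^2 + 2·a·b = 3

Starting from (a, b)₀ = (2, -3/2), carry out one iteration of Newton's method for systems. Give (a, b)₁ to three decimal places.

(1.871, -1.213)

At (2, -3/2): F = (1.000, 4.500).
Jacobian J = [[8·a·b + 2·a + 4·b^2 + 1, 4·a^2 + 8·a·b], [3·b^2 + 2·b, 6·a·b + 2·a]].
At the point, J = [[-10.000, -8.000], [3.750, -14.000]] (det J = 170.000).
Solving J·Δ = −F gives Δ = (-0.129, 0.287).
Then the next iterate is (a, b)₁ = (1.871, -1.213).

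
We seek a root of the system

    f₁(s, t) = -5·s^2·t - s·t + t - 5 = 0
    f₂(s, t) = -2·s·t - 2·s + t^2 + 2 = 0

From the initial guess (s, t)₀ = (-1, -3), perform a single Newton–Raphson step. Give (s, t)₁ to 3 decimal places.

At (-1, -3): F = (4.000, 7.000).
Jacobian J = [[-10·s·t - t, -5·s^2 - s + 1], [-2·t - 2, -2·s + 2·t]].
At the point, J = [[-27.000, -3.000], [4.000, -4.000]] (det J = 120.000).
Solving J·Δ = −F gives Δ = (-0.042, 1.708).
Then the next iterate is (s, t)₁ = (-1.042, -1.292).

(-1.042, -1.292)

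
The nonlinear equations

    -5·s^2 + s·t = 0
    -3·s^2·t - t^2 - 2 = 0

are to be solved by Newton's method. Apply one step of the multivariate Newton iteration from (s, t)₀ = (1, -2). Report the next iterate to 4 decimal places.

(0.7083, 1.5000)

At (1, -2): F = (-7.0000, 0.0000).
Jacobian J = [[-10·s + t, s], [-6·s·t, -3·s^2 - 2·t]].
At the point, J = [[-12.0000, 1.0000], [12.0000, 1.0000]] (det J = -24.0000).
Solving J·Δ = −F gives Δ = (-0.2917, 3.5000).
Then the next iterate is (s, t)₁ = (0.7083, 1.5000).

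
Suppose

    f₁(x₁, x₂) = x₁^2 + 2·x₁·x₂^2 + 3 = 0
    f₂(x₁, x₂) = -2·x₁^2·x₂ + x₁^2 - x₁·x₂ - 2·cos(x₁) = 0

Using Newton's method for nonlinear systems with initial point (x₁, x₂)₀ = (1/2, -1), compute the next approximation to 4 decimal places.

(1.2604, 2.2656)

At (1/2, -1): F = (4.2500, -0.505165).
Jacobian J = [[2·x₁ + 2·x₂^2, 4·x₁·x₂], [-4·x₁·x₂ + 2·x₁ - x₂ + 2·sin(x₁), -2·x₁^2 - x₁]].
At the point, J = [[3.0000, -2.0000], [4.958851, -1.0000]] (det J = 6.917702).
Solving J·Δ = −F gives Δ = (0.7604, 3.2656).
Then the next iterate is (x₁, x₂)₁ = (1.2604, 2.2656).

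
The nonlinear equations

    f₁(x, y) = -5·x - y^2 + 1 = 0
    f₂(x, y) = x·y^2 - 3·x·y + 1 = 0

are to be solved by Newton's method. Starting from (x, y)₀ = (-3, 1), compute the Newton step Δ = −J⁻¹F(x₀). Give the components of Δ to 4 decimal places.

At (-3, 1): F = (15.0000, 7.0000).
Jacobian J = [[-5, -2·y], [y^2 - 3·y, 2·x·y - 3·x]].
At the point, J = [[-5.0000, -2.0000], [-2.0000, 3.0000]] (det J = -19.0000).
Solving J·Δ = −F gives Δ = (3.1053, -0.2632).

(3.1053, -0.2632)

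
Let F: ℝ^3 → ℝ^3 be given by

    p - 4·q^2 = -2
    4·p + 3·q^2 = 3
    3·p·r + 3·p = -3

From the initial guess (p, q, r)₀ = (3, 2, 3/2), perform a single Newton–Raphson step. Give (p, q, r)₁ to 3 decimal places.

(0.316, 1.145, 0.904)

At (3, 2, 3/2): F = (-11.000, 21.000, 25.500).
Jacobian J = [[1, -8·q, 0], [4, 6·q, 0], [3·r + 3, 0, 3·p]].
At the point, J = [[1.000, -16.000, 0.000], [4.000, 12.000, 0.000], [7.500, 0.000, 9.000]] (det J = 684.000).
Solving J·Δ = −F gives Δ = (-2.684, -0.855, -0.596).
Then the next iterate is (p, q, r)₁ = (0.316, 1.145, 0.904).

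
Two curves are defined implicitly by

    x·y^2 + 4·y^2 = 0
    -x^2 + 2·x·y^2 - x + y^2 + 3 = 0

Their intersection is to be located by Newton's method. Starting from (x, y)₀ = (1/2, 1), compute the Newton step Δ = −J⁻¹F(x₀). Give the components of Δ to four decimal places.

(5.0625, -1.0625)

At (1/2, 1): F = (4.5000, 4.2500).
Jacobian J = [[y^2, 2·x·y + 8·y], [-2·x + 2·y^2 - 1, 4·x·y + 2·y]].
At the point, J = [[1.0000, 9.0000], [0.0000, 4.0000]] (det J = 4.0000).
Solving J·Δ = −F gives Δ = (5.0625, -1.0625).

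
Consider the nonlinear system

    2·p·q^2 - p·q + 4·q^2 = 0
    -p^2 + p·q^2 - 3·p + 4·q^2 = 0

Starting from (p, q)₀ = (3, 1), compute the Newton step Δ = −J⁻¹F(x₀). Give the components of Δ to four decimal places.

(-1.9000, -0.3000)

At (3, 1): F = (7.0000, -11.0000).
Jacobian J = [[2·q^2 - q, 4·p·q - p + 8·q], [-2·p + q^2 - 3, 2·p·q + 8·q]].
At the point, J = [[1.0000, 17.0000], [-8.0000, 14.0000]] (det J = 150.0000).
Solving J·Δ = −F gives Δ = (-1.9000, -0.3000).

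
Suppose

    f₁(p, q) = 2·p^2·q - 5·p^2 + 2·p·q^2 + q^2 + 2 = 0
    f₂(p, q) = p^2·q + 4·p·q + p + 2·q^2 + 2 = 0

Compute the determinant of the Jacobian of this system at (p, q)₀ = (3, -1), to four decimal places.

J = [[4·p·q - 10·p + 2·q^2, 2·p^2 + 4·p·q + 2·q], [2·p·q + 4·q + 1, p^2 + 4·p + 4·q]].
At the point, J = [[-40.0000, 4.0000], [-9.0000, 17.0000]].
det J = -644.0000.

-644.0000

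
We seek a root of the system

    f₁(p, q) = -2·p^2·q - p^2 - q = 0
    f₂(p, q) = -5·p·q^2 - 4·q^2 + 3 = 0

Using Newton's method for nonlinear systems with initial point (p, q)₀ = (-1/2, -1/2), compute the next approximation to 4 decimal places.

(2.0000, -0.1667)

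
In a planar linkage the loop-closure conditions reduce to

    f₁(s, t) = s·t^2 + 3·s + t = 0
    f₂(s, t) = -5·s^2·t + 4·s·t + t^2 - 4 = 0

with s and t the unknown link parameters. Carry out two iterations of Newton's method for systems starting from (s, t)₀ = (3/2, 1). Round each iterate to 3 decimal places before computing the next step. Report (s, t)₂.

(0.145, -2.496)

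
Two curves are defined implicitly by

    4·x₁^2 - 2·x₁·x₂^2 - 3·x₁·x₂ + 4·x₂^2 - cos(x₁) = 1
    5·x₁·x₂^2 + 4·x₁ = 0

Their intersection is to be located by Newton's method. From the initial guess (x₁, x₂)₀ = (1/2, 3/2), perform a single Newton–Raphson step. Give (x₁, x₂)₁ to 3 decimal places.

At (1/2, 3/2): F = (3.62242, 7.625).
Jacobian J = [[8·x₁ - 2·x₂^2 - 3·x₂ + sin(x₁), -4·x₁·x₂ - 3·x₁ + 8·x₂], [5·x₂^2 + 4, 10·x₁·x₂]].
At the point, J = [[-4.52057, 7.500], [15.250, 7.500]] (det J = -148.27931).
Solving J·Δ = −F gives Δ = (-0.202, -0.605).
Then the next iterate is (x₁, x₂)₁ = (0.298, 0.895).

(0.298, 0.895)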